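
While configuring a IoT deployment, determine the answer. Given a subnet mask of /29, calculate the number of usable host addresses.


Given: subnet mask /29
Host bits = 32 - 29 = 3
Total addresses = 2^3 = 8
Usable hosts = 8 - 2 (network + broadcast) = 6

6


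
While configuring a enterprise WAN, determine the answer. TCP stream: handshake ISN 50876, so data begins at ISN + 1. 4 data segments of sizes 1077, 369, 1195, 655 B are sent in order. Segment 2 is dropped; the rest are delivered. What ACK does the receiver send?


SYN uses sequence number 50876; first data byte = ISN + 1 = 50877.
Segment 1: SEQ = 50877, len = 1077 B, covers [50877, 51953]
Segment 2: SEQ = 51954, len = 369 B, covers [51954, 52322] [LOST]
Segment 3: SEQ = 52323, len = 1195 B, covers [52323, 53517]
Segment 4: SEQ = 53518, len = 655 B, covers [53518, 54172]
In-order data received: bytes [50877, 51953] (segments 1..1).
Segment 2 missing -> gap begins at byte 51954; later segments buffered out of order.
Cumulative ACK = next expected in-order byte = 50877 + 1077 = 51954

51954


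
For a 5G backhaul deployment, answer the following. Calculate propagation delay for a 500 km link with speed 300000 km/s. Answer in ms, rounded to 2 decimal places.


Given: distance = 500 km, speed = 300000 km/s
Delay = distance / speed = 500 / 300000 seconds
Delay in ms = 500 * 1000 / 300000
Delay = 1.6667 ms
Rounded to 2 dp = 1.67 ms

1.67


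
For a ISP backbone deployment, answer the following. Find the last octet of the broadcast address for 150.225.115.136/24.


Given: IP = 150.225.115.136, prefix = /24
Host bits = 32 - 24 = 8
Network last octet = 136 AND mask = 0
Host part size = 2^8 - 1 = 255
Broadcast last octet = 0 OR 255 = 255

255


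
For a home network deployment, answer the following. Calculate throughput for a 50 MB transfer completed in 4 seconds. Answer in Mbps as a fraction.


Given: file = 50 MB, time = 4 s
File in Mb = 50 * 8 = 400 Mb
Throughput = 400 / 4 Mbps
Throughput = 100 Mbps

100


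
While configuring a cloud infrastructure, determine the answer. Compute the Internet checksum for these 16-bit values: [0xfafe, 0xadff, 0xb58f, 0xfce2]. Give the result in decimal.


Given words: [0xfafe, 0xadff, 0xb58f, 0xfce2]
Step 1: Sum all words
Raw sum = 64254 + 44543 + 46479 + 64738 = 220014
Step 2: Fold carry: (23406 + 3) = 23409
One's complement = ~23409 & 0xFFFF = 42126

42126


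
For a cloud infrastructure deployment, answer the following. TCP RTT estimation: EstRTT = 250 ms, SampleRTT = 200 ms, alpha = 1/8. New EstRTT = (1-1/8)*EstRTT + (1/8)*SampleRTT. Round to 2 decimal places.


Given: EstRTT = 250 ms, SampleRTT = 200 ms, alpha = 1/8
New EstRTT = (1 - alpha) * EstRTT + alpha * SampleRTT
(7/8) * 250 = 218.75
(1/8) * 200 = 25
New EstRTT = 218.75 + 25 = 243.75 ms -> 243.75 ms (2 dp)

243.75


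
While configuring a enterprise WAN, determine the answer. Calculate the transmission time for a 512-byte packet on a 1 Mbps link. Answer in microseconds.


Given: packet = 512 bytes, bandwidth = 1 Mbps
Packet in bits = 512 * 8 = 4096 bits
Bandwidth = 1 * 10^6 = 1000000 bps
Time = 4096 / 1000000 seconds
Time in us = 4096 * 10^6 / 1000000 = 4096

4096


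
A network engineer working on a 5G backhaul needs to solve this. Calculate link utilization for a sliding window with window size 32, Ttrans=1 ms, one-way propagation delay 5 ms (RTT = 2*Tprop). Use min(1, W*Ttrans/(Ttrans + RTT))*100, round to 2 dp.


Given: W = 32, Ttrans = 1 ms, RTT = 10 ms (= 2 * Tprop, Tprop = 5 ms)
Cycle time = Ttrans + RTT = 1 + 10 = 11 ms (first packet sent until its ACK returns)
W * Ttrans = 32 * 1 = 32 ms of sending per cycle
W * Ttrans / (Ttrans + RTT) = 32 / 11 = 2.909091
U = min(1, 2.909091) = 1.000000
U% = 100.00%

100.00


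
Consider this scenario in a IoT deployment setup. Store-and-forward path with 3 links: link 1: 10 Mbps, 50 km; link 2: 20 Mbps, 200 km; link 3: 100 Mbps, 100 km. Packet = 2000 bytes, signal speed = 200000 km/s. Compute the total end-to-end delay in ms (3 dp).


Packet = 2000 bytes = 16000 bits. Store-and-forward: sum (t_trans + t_prop) per link.
Link 1: t_trans = 16000/(10*10^6) s = 1.6000 ms; t_prop = 50/200000 s = 0.2500 ms; subtotal = 1.8500 ms
Link 2: t_trans = 16000/(20*10^6) s = 0.8000 ms; t_prop = 200/200000 s = 1.0000 ms; subtotal = 1.8000 ms
Link 3: t_trans = 16000/(100*10^6) s = 0.1600 ms; t_prop = 100/200000 s = 0.5000 ms; subtotal = 0.6600 ms
End-to-end = 1.8500 + 1.8000 + 0.6600 = 4.3100 ms -> 4.310 ms (3 dp)

4.310


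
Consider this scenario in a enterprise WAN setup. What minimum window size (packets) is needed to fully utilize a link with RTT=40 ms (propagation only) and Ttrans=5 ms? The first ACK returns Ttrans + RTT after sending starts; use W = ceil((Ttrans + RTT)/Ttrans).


Given: Ttrans = 5 ms, RTT = 40 ms (= 2 * Tprop, Tprop = 20 ms)
Time until first ACK returns = Ttrans + RTT = 5 + 40 = 45 ms
Need W * Ttrans >= Ttrans + RTT  ->  W >= (Ttrans + RTT) / Ttrans
(Ttrans + RTT) / Ttrans = 45 / 5 = 9
W_min = ceil(9) = 9

9


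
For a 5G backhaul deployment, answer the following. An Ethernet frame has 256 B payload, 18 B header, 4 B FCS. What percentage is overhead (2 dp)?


Given: payload = 256 B, header = 18 B, trailer = 4 B
Overhead bytes = header + trailer = 18 + 4 = 22
Total frame = payload + overhead = 256 + 22 = 278
Overhead % = 22 / 278 * 100 = 7.9137% -> 7.91% (2 dp)

7.91


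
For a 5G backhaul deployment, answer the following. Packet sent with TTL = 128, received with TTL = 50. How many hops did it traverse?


Given: initial TTL = 128, received TTL = 50
Hops = initial TTL - received TTL
Hops = 128 - 50 = 78

78


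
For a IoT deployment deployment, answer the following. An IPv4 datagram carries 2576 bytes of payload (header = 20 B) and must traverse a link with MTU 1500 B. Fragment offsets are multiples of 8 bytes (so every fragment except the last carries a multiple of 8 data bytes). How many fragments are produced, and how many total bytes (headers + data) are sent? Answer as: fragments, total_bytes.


Max data per non-final fragment = floor((MTU - header)/8)*8 = floor((1500 - 20)/8)*8 = floor(1480/8)*8 = 1480 B
Final fragment needs no 8-byte alignment: it can carry up to MTU - header = 1480 B
Non-final fragments needed = ceil((payload - 1480) / 1480) = ceil(1096/1480) = ceil(0.7405) = 1
Number of fragments = 1 + 1 = 2
Fragment sizes (data): 1 * 1480 B + 1096 B (last, 1096 <= 1480 OK)
Total bytes sent = payload + n_frags * header = 2576 + 2*20 = 2576 + 40 = 2616 B

2, 2616


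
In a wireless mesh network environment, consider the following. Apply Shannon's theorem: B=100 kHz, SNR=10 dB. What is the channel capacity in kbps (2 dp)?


Given: B = 100 kHz, SNR = 10 dB
SNR linear = 10^(10/10) = 10
1 + SNR = 11
log2(11) = 3.4594316186
C = 100 * 1000 * 3.4594316186 = 345943.1619 bps
C = 345.943162 kbps -> 345.94 kbps (2 dp)

345.94


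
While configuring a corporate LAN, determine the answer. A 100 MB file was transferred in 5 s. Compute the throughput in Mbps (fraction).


Given: file = 100 MB, time = 5 s
File in Mb = 100 * 8 = 800 Mb
Throughput = 800 / 5 Mbps
Throughput = 160 Mbps

160


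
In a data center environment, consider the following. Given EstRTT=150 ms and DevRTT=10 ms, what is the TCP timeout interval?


Given: EstRTT = 150 ms, DevRTT = 10 ms
Timeout = EstRTT + 4 * DevRTT
4 * DevRTT = 4 * 10 = 40
Timeout = 150 + 40 = 190 ms

190


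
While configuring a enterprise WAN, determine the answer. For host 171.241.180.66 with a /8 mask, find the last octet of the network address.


Given: IP = 171.241.180.66, prefix = /8
Subnet mask = 255.0.0.0
Last octet of IP: 66
Last octet of mask: 0
Network last octet = 66 AND 0 = 0

0


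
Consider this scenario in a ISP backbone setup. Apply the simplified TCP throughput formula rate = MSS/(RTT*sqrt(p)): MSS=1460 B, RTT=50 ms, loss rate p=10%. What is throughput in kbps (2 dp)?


Given: MSS = 1460 bytes, RTT = 50 ms, loss = 10%
RTT in seconds = 50 / 1000 = 0.05
Loss rate = 10% = 0.1
sqrt(loss) = sqrt(0.1) = 0.316227766017
Throughput (bytes/s) = 1460 / (0.05 * 0.316227766017) = 92338.5077
Throughput (kbps) = 92338.5077 * 8 / 1000 = 738.708061 -> 738.71 kbps (2 dp)

738.71


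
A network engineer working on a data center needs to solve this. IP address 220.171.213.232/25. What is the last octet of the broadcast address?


Given: IP = 220.171.213.232, prefix = /25
Host bits = 32 - 25 = 7
Network last octet = 232 AND mask = 128
Host part size = 2^7 - 1 = 127
Broadcast last octet = 128 OR 127 = 255

255


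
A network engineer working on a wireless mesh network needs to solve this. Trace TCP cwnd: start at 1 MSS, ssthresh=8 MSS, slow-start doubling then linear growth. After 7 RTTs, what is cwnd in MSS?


RTT 0: cwnd = 1 MSS (initial)
RTT 1: cwnd = 2 MSS (slow start, doubled)
RTT 2: cwnd = 4 MSS (slow start, doubled)
RTT 3: cwnd = 8 MSS (slow start, doubled)
RTT 4: cwnd = 9 MSS (congestion avoidance, +1)
RTT 5: cwnd = 10 MSS (congestion avoidance, +1)
RTT 6: cwnd = 11 MSS (congestion avoidance, +1)
RTT 7: cwnd = 12 MSS (congestion avoidance, +1)

12


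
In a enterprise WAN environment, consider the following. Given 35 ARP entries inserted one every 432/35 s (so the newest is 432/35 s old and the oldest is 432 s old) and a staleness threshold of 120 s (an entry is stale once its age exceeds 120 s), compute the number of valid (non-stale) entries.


Ages are k * 432/35 s for k = 1..35 (spacing = 12.3429 s).
Entry k is valid iff k * 432/35 <= 120 iff k <= 35 * 120 / 432 = 9.7222
n_valid = floor(9.7222) = 9
(n_stale = 35 - 9 = 26)

9


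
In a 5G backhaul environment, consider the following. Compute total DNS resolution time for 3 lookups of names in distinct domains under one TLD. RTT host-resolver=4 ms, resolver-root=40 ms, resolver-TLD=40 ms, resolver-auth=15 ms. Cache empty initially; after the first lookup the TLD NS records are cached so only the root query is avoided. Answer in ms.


Lookup 1 (cold cache): local + root + TLD + auth = 4 + 40 + 40 + 15 = 99 ms
Lookups 2..3 (TLD NS cached -> skip root; new domain -> still ask TLD and auth): local + TLD + auth = 4 + 40 + 15 = 59 ms each
Remaining 2 lookups: 2 * 59 = 118 ms
Total = 99 + 118 = 217 ms

217


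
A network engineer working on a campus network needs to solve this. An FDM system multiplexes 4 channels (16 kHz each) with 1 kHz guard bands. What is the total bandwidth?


Given: 4 channels, 16 kHz each, guard = 1 kHz
Channel bandwidth = 4 * 16 = 64 kHz
Guard bands = 3 gaps * 1 kHz = 3 kHz
Total = 64 + 3 = 67 kHz

67


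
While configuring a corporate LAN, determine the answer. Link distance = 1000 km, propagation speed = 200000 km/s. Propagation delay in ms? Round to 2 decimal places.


Given: distance = 1000 km, speed = 200000 km/s
Delay = distance / speed = 1000 / 200000 seconds
Delay in ms = 1000 * 1000 / 200000
Delay = 5.0000 ms
Rounded to 2 dp = 5.00 ms

5.00


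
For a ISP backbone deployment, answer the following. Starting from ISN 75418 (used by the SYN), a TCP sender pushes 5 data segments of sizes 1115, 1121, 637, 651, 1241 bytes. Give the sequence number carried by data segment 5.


The SYN occupies sequence number ISN = 75418, so the first data byte is ISN + 1 = 75419.
SEQ of data segment i = (ISN + 1) + sum of payload sizes of segments 1..i-1.
Segment 1: SEQ = 75419, payload = 1115 bytes
Segment 2: SEQ = 76534, payload = 1121 bytes
Segment 3: SEQ = 77655, payload = 637 bytes
Segment 4: SEQ = 78292, payload = 651 bytes
Segment 5: SEQ = 78943, payload = 1241 bytes
SEQ of segment 5 = 75419 + 1115 + 1121 + 637 + 651 = 78943

78943


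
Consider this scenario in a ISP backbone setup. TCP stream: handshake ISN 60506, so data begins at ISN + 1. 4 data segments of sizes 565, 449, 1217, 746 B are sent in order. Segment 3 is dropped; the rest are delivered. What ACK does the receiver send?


SYN uses sequence number 60506; first data byte = ISN + 1 = 60507.
Segment 1: SEQ = 60507, len = 565 B, covers [60507, 61071]
Segment 2: SEQ = 61072, len = 449 B, covers [61072, 61520]
Segment 3: SEQ = 61521, len = 1217 B, covers [61521, 62737] [LOST]
Segment 4: SEQ = 62738, len = 746 B, covers [62738, 63483]
In-order data received: bytes [60507, 61520] (segments 1..2).
Segment 3 missing -> gap begins at byte 61521; later segments buffered out of order.
Cumulative ACK = next expected in-order byte = 60507 + 565 + 449 = 61521

61521


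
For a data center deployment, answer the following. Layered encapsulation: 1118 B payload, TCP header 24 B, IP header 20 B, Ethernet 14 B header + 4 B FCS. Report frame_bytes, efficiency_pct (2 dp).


TCP segment = 1118 + 24 = 1142 B
IP packet = 1142 + 20 = 1162 B
Ethernet frame = 1162 + 14 + 4 = 1180 B
Efficiency = app / frame = 1118 / 1180 = 0.947458 = 94.7458% -> 94.75% (2 dp)

1180, 94.75


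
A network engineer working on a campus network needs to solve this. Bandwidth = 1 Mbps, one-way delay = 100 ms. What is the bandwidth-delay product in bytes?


Given: bandwidth = 1 Mbps, delay = 100 ms
BDP in bits = 1 * 10^6 * 100 / 1000
BDP in bits = 100000
BDP in bytes = 100000 / 8 = 12500

12500


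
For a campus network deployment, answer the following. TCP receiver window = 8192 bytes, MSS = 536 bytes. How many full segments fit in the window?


Given: RWND = 8192 bytes, MSS = 536 bytes
Full segments = floor(RWND / MSS)
Full segments = floor(8192 / 536)
Full segments = floor(15.2836) = 15

15


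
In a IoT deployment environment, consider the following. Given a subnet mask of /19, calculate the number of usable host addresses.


Given: subnet mask /19
Host bits = 32 - 19 = 13
Total addresses = 2^13 = 8192
Usable hosts = 8192 - 2 (network + broadcast) = 8190

8190


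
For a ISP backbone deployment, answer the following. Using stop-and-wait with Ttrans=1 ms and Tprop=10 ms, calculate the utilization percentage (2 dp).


Given: Ttrans = 1 ms, Tprop = 10 ms
RTT = 2 * Tprop = 2 * 10 = 20 ms
U = Ttrans / (Ttrans + RTT)
U = 1 / (1 + 20)
U = 1 / 21 = 0.047619
U% = 4.76%

4.76


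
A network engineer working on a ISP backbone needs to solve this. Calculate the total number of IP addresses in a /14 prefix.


Given: CIDR prefix /14
Host bits = 32 - 14 = 18
Total addresses = 2^18 = 262144

262144


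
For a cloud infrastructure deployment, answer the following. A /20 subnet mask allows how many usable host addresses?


Given: subnet mask /20
Host bits = 32 - 20 = 12
Total addresses = 2^12 = 4096
Usable hosts = 4096 - 2 (network + broadcast) = 4094

4094


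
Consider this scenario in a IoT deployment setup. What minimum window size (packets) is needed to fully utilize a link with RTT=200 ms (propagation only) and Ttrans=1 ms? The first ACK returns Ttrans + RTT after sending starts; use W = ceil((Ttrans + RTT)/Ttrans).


Given: Ttrans = 1 ms, RTT = 200 ms (= 2 * Tprop, Tprop = 100 ms)
Time until first ACK returns = Ttrans + RTT = 1 + 200 = 201 ms
Need W * Ttrans >= Ttrans + RTT  ->  W >= (Ttrans + RTT) / Ttrans
(Ttrans + RTT) / Ttrans = 201 / 1 = 201
W_min = ceil(201) = 201

201


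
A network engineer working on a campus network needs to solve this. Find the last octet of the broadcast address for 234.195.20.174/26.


Given: IP = 234.195.20.174, prefix = /26
Host bits = 32 - 26 = 6
Network last octet = 174 AND mask = 128
Host part size = 2^6 - 1 = 63
Broadcast last octet = 128 OR 63 = 191

191


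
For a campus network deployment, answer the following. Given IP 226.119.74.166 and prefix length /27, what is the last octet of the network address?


Given: IP = 226.119.74.166, prefix = /27
Subnet mask = 255.255.255.224
Last octet of IP: 166
Last octet of mask: 224
Network last octet = 166 AND 224 = 160

160


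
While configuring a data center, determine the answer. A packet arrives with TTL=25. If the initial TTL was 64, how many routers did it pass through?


Given: initial TTL = 64, received TTL = 25
Hops = initial TTL - received TTL
Hops = 64 - 25 = 39

39


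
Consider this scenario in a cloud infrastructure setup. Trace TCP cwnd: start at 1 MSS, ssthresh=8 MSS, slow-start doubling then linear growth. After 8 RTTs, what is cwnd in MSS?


RTT 0: cwnd = 1 MSS (initial)
RTT 1: cwnd = 2 MSS (slow start, doubled)
RTT 2: cwnd = 4 MSS (slow start, doubled)
RTT 3: cwnd = 8 MSS (slow start, doubled)
RTT 4: cwnd = 9 MSS (congestion avoidance, +1)
RTT 5: cwnd = 10 MSS (congestion avoidance, +1)
RTT 6: cwnd = 11 MSS (congestion avoidance, +1)
RTT 7: cwnd = 12 MSS (congestion avoidance, +1)
RTT 8: cwnd = 13 MSS (congestion avoidance, +1)

13


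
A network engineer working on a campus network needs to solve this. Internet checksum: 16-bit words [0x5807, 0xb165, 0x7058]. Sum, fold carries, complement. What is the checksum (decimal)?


Given words: [0x5807, 0xb165, 0x7058]
Step 1: Sum all words
Raw sum = 22535 + 45413 + 28760 = 96708
Step 2: Fold carry: (31172 + 1) = 31173
One's complement = ~31173 & 0xFFFF = 34362

34362


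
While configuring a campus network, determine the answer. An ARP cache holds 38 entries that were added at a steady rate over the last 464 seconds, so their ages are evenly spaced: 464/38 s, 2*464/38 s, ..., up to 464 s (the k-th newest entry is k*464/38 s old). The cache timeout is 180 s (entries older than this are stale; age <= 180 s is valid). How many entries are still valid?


Ages are k * 464/38 s for k = 1..38 (spacing = 12.2105 s).
Entry k is valid iff k * 464/38 <= 180 iff k <= 38 * 180 / 464 = 14.7414
n_valid = floor(14.7414) = 14
(n_stale = 38 - 14 = 24)

14


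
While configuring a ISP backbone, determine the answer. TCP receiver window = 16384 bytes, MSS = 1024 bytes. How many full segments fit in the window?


Given: RWND = 16384 bytes, MSS = 1024 bytes
Full segments = floor(RWND / MSS)
Full segments = floor(16384 / 1024)
Full segments = floor(16.0) = 16

16


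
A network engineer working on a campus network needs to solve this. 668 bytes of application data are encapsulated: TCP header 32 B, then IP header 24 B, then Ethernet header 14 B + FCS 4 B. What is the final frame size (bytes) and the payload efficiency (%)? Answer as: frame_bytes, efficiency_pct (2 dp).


TCP segment = 668 + 32 = 700 B
IP packet = 700 + 24 = 724 B
Ethernet frame = 724 + 14 + 4 = 742 B
Efficiency = app / frame = 668 / 742 = 0.900270 = 90.0270% -> 90.03% (2 dp)

742, 90.03


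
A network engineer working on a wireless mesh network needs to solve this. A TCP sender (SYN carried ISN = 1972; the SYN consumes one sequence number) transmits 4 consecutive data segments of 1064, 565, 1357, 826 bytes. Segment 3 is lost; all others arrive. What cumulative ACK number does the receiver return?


SYN uses sequence number 1972; first data byte = ISN + 1 = 1973.
Segment 1: SEQ = 1973, len = 1064 B, covers [1973, 3036]
Segment 2: SEQ = 3037, len = 565 B, covers [3037, 3601]
Segment 3: SEQ = 3602, len = 1357 B, covers [3602, 4958] [LOST]
Segment 4: SEQ = 4959, len = 826 B, covers [4959, 5784]
In-order data received: bytes [1973, 3601] (segments 1..2).
Segment 3 missing -> gap begins at byte 3602; later segments buffered out of order.
Cumulative ACK = next expected in-order byte = 1973 + 1064 + 565 = 3602

3602


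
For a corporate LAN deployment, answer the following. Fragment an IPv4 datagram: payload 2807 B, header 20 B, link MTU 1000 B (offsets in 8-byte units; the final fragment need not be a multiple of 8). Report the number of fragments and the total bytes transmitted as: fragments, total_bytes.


Max data per non-final fragment = floor((MTU - header)/8)*8 = floor((1000 - 20)/8)*8 = floor(980/8)*8 = 976 B
Final fragment needs no 8-byte alignment: it can carry up to MTU - header = 980 B
Non-final fragments needed = ceil((payload - 980) / 976) = ceil(1827/976) = ceil(1.8719) = 2
Number of fragments = 2 + 1 = 3
Fragment sizes (data): 2 * 976 B + 855 B (last, 855 <= 980 OK)
Total bytes sent = payload + n_frags * header = 2807 + 3*20 = 2807 + 60 = 2867 B

3, 2867


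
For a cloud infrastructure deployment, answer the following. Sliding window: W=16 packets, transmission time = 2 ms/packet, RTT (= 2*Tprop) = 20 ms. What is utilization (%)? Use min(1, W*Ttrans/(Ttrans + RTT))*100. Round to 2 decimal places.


Given: W = 16, Ttrans = 2 ms, RTT = 20 ms (= 2 * Tprop, Tprop = 10 ms)
Cycle time = Ttrans + RTT = 2 + 20 = 22 ms (first packet sent until its ACK returns)
W * Ttrans = 16 * 2 = 32 ms of sending per cycle
W * Ttrans / (Ttrans + RTT) = 32 / 22 = 1.454545
U = min(1, 1.454545) = 1.000000
U% = 100.00%

100.00


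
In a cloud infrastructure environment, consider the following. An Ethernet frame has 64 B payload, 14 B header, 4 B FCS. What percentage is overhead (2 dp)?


Given: payload = 64 B, header = 14 B, trailer = 4 B
Overhead bytes = header + trailer = 14 + 4 = 18
Total frame = payload + overhead = 64 + 18 = 82
Overhead % = 18 / 82 * 100 = 21.9512% -> 21.95% (2 dp)

21.95


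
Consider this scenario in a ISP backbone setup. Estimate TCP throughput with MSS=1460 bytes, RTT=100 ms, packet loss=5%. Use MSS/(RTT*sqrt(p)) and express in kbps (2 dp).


Given: MSS = 1460 bytes, RTT = 100 ms, loss = 5%
RTT in seconds = 100 / 1000 = 0.1
Loss rate = 5% = 0.05
sqrt(loss) = sqrt(0.05) = 0.223606797750
Throughput (bytes/s) = 1460 / (0.1 * 0.223606797750) = 65293.1849
Throughput (kbps) = 65293.1849 * 8 / 1000 = 522.345480 -> 522.35 kbps (2 dp)

522.35


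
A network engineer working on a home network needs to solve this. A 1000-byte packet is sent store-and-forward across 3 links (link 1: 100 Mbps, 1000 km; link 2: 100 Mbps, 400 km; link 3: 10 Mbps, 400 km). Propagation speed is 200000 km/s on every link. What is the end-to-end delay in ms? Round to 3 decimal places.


Packet = 1000 bytes = 8000 bits. Store-and-forward: sum (t_trans + t_prop) per link.
Link 1: t_trans = 8000/(100*10^6) s = 0.0800 ms; t_prop = 1000/200000 s = 5.0000 ms; subtotal = 5.0800 ms
Link 2: t_trans = 8000/(100*10^6) s = 0.0800 ms; t_prop = 400/200000 s = 2.0000 ms; subtotal = 2.0800 ms
Link 3: t_trans = 8000/(10*10^6) s = 0.8000 ms; t_prop = 400/200000 s = 2.0000 ms; subtotal = 2.8000 ms
End-to-end = 5.0800 + 2.0800 + 2.8000 = 9.9600 ms -> 9.960 ms (3 dp)

9.960


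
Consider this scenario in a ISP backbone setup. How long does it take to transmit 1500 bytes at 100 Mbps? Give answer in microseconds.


Given: packet = 1500 bytes, bandwidth = 100 Mbps
Packet in bits = 1500 * 8 = 12000 bits
Bandwidth = 100 * 10^6 = 100000000 bps
Time = 12000 / 100000000 seconds
Time in us = 12000 * 10^6 / 100000000 = 120

120


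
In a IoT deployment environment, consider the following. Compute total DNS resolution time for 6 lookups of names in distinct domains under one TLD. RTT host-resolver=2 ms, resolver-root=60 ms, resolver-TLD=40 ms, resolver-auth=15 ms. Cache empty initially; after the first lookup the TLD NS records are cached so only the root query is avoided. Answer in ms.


Lookup 1 (cold cache): local + root + TLD + auth = 2 + 60 + 40 + 15 = 117 ms
Lookups 2..6 (TLD NS cached -> skip root; new domain -> still ask TLD and auth): local + TLD + auth = 2 + 40 + 15 = 57 ms each
Remaining 5 lookups: 5 * 57 = 285 ms
Total = 117 + 285 = 402 ms

402


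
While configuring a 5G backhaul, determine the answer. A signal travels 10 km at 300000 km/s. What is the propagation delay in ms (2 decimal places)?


Given: distance = 10 km, speed = 300000 km/s
Delay = distance / speed = 10 / 300000 seconds
Delay in ms = 10 * 1000 / 300000
Delay = 0.0333 ms
Rounded to 2 dp = 0.03 ms

0.03


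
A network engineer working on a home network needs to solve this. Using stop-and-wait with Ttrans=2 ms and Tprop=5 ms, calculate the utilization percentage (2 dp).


Given: Ttrans = 2 ms, Tprop = 5 ms
RTT = 2 * Tprop = 2 * 5 = 10 ms
U = Ttrans / (Ttrans + RTT)
U = 2 / (2 + 10)
U = 2 / 12 = 0.166667
U% = 16.67%

16.67


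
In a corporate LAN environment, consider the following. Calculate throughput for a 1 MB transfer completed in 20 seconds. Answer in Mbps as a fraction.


Given: file = 1 MB, time = 20 s
File in Mb = 1 * 8 = 8 Mb
Throughput = 8 / 20 Mbps
Throughput = 2/5 Mbps

2/5


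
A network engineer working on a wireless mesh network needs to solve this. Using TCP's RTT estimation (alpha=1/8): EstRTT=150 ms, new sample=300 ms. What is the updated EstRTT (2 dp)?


Given: EstRTT = 150 ms, SampleRTT = 300 ms, alpha = 1/8
New EstRTT = (1 - alpha) * EstRTT + alpha * SampleRTT
(7/8) * 150 = 131.25
(1/8) * 300 = 37.5
New EstRTT = 131.25 + 37.5 = 168.75 ms -> 168.75 ms (2 dp)

168.75


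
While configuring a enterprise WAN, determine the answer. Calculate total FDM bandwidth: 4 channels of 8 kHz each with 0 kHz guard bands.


Given: 4 channels, 8 kHz each, guard = 0 kHz
Channel bandwidth = 4 * 8 = 32 kHz
Guard bands = 3 gaps * 0 kHz = 0 kHz
Total = 32 + 0 = 32 kHz

32


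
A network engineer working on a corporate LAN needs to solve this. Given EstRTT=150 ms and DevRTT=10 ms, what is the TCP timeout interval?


Given: EstRTT = 150 ms, DevRTT = 10 ms
Timeout = EstRTT + 4 * DevRTT
4 * DevRTT = 4 * 10 = 40
Timeout = 150 + 40 = 190 ms

190


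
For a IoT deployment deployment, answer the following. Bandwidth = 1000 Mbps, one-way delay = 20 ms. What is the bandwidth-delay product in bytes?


Given: bandwidth = 1000 Mbps, delay = 20 ms
BDP in bits = 1000 * 10^6 * 20 / 1000
BDP in bits = 20000000
BDP in bytes = 20000000 / 8 = 2500000

2500000


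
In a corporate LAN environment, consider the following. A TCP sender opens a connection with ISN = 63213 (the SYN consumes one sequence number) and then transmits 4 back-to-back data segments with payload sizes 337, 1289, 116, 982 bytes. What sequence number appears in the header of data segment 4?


The SYN occupies sequence number ISN = 63213, so the first data byte is ISN + 1 = 63214.
SEQ of data segment i = (ISN + 1) + sum of payload sizes of segments 1..i-1.
Segment 1: SEQ = 63214, payload = 337 bytes
Segment 2: SEQ = 63551, payload = 1289 bytes
Segment 3: SEQ = 64840, payload = 116 bytes
Segment 4: SEQ = 64956, payload = 982 bytes
SEQ of segment 4 = 63214 + 337 + 1289 + 116 = 64956

64956


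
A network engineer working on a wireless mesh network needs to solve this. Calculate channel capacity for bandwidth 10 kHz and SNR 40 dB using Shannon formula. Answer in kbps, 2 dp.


Given: B = 10 kHz, SNR = 40 dB
SNR linear = 10^(40/10) = 10000
1 + SNR = 10001
log2(10001) = 13.2878566418
C = 10 * 1000 * 13.2878566418 = 132878.5664 bps
C = 132.878566 kbps -> 132.88 kbps (2 dp)

132.88


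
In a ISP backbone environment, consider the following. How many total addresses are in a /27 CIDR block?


Given: CIDR prefix /27
Host bits = 32 - 27 = 5
Total addresses = 2^5 = 32

32


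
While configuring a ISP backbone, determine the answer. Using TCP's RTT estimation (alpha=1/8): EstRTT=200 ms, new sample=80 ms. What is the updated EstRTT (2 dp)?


Given: EstRTT = 200 ms, SampleRTT = 80 ms, alpha = 1/8
New EstRTT = (1 - alpha) * EstRTT + alpha * SampleRTT
(7/8) * 200 = 175
(1/8) * 80 = 10
New EstRTT = 175 + 10 = 185 ms -> 185.00 ms (2 dp)

185.00


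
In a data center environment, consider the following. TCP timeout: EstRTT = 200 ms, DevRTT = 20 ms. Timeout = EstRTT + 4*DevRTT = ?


Given: EstRTT = 200 ms, DevRTT = 20 ms
Timeout = EstRTT + 4 * DevRTT
4 * DevRTT = 4 * 20 = 80
Timeout = 200 + 80 = 280 ms

280


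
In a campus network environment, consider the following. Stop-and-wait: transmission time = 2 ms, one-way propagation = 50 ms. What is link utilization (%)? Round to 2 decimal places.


Given: Ttrans = 2 ms, Tprop = 50 ms
RTT = 2 * Tprop = 2 * 50 = 100 ms
U = Ttrans / (Ttrans + RTT)
U = 2 / (2 + 100)
U = 2 / 102 = 0.019608
U% = 1.96%

1.96


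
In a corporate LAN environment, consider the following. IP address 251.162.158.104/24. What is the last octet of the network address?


Given: IP = 251.162.158.104, prefix = /24
Subnet mask = 255.255.255.0
Last octet of IP: 104
Last octet of mask: 0
Network last octet = 104 AND 0 = 0

0


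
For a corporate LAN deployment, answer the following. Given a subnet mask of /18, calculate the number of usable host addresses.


Given: subnet mask /18
Host bits = 32 - 18 = 14
Total addresses = 2^14 = 16384
Usable hosts = 16384 - 2 (network + broadcast) = 16382

16382


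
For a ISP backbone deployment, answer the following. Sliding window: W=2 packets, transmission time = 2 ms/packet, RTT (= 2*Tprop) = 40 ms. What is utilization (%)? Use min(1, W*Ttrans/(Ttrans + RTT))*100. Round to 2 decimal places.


Given: W = 2, Ttrans = 2 ms, RTT = 40 ms (= 2 * Tprop, Tprop = 20 ms)
Cycle time = Ttrans + RTT = 2 + 40 = 42 ms (first packet sent until its ACK returns)
W * Ttrans = 2 * 2 = 4 ms of sending per cycle
W * Ttrans / (Ttrans + RTT) = 4 / 42 = 0.095238
U = min(1, 0.095238) = 0.095238
U% = 9.52%

9.52


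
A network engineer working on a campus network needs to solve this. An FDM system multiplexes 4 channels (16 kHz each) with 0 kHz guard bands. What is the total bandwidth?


Given: 4 channels, 16 kHz each, guard = 0 kHz
Channel bandwidth = 4 * 16 = 64 kHz
Guard bands = 3 gaps * 0 kHz = 0 kHz
Total = 64 + 0 = 64 kHz

64


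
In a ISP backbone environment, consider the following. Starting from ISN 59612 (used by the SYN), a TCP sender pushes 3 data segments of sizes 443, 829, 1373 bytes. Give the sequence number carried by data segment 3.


The SYN occupies sequence number ISN = 59612, so the first data byte is ISN + 1 = 59613.
SEQ of data segment i = (ISN + 1) + sum of payload sizes of segments 1..i-1.
Segment 1: SEQ = 59613, payload = 443 bytes
Segment 2: SEQ = 60056, payload = 829 bytes
Segment 3: SEQ = 60885, payload = 1373 bytes
SEQ of segment 3 = 59613 + 443 + 829 = 60885

60885


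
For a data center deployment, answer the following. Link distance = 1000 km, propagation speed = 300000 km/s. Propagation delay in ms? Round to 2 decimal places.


Given: distance = 1000 km, speed = 300000 km/s
Delay = distance / speed = 1000 / 300000 seconds
Delay in ms = 1000 * 1000 / 300000
Delay = 3.3333 ms
Rounded to 2 dp = 3.33 ms

3.33


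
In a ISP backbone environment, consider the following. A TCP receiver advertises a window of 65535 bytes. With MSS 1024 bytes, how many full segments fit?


Given: RWND = 65535 bytes, MSS = 1024 bytes
Full segments = floor(RWND / MSS)
Full segments = floor(65535 / 1024)
Full segments = floor(63.999) = 63

63


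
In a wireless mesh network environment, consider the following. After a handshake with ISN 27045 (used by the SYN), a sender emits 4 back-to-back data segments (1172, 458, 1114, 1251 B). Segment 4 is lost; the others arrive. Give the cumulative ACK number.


SYN uses sequence number 27045; first data byte = ISN + 1 = 27046.
Segment 1: SEQ = 27046, len = 1172 B, covers [27046, 28217]
Segment 2: SEQ = 28218, len = 458 B, covers [28218, 28675]
Segment 3: SEQ = 28676, len = 1114 B, covers [28676, 29789]
Segment 4: SEQ = 29790, len = 1251 B, covers [29790, 31040] [LOST]
In-order data received: bytes [27046, 29789] (segments 1..3).
Segment 4 missing -> gap begins at byte 29790.
Cumulative ACK = next expected in-order byte = 27046 + 1172 + 458 + 1114 = 29790

29790


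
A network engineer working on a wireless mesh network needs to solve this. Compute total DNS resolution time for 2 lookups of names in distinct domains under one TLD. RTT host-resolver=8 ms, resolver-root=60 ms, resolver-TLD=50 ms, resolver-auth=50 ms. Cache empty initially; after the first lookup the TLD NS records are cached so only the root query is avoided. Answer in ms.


Lookup 1 (cold cache): local + root + TLD + auth = 8 + 60 + 50 + 50 = 168 ms
Lookups 2..2 (TLD NS cached -> skip root; new domain -> still ask TLD and auth): local + TLD + auth = 8 + 50 + 50 = 108 ms each
Remaining 1 lookups: 1 * 108 = 108 ms
Total = 168 + 108 = 276 ms

276


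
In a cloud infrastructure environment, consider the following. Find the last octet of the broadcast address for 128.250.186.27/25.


Given: IP = 128.250.186.27, prefix = /25
Host bits = 32 - 25 = 7
Network last octet = 27 AND mask = 0
Host part size = 2^7 - 1 = 127
Broadcast last octet = 0 OR 127 = 127

127


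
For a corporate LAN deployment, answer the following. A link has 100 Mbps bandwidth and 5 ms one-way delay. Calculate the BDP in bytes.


Given: bandwidth = 100 Mbps, delay = 5 ms
BDP in bits = 100 * 10^6 * 5 / 1000
BDP in bits = 500000
BDP in bytes = 500000 / 8 = 62500

62500


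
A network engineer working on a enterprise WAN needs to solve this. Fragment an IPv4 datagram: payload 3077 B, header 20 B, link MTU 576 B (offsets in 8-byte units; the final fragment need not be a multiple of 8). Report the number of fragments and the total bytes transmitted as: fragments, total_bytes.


Max data per non-final fragment = floor((MTU - header)/8)*8 = floor((576 - 20)/8)*8 = floor(556/8)*8 = 552 B
Final fragment needs no 8-byte alignment: it can carry up to MTU - header = 556 B
Non-final fragments needed = ceil((payload - 556) / 552) = ceil(2521/552) = ceil(4.5670) = 5
Number of fragments = 5 + 1 = 6
Fragment sizes (data): 5 * 552 B + 317 B (last, 317 <= 556 OK)
Total bytes sent = payload + n_frags * header = 3077 + 6*20 = 3077 + 120 = 3197 B

6, 3197


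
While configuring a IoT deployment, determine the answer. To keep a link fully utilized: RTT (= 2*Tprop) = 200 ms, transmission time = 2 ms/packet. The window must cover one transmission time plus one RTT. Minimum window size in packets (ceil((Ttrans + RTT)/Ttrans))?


Given: Ttrans = 2 ms, RTT = 200 ms (= 2 * Tprop, Tprop = 100 ms)
Time until first ACK returns = Ttrans + RTT = 2 + 200 = 202 ms
Need W * Ttrans >= Ttrans + RTT  ->  W >= (Ttrans + RTT) / Ttrans
(Ttrans + RTT) / Ttrans = 202 / 2 = 101
W_min = ceil(101) = 101

101


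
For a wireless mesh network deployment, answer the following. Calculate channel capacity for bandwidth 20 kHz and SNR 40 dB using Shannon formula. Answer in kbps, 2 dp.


Given: B = 20 kHz, SNR = 40 dB
SNR linear = 10^(40/10) = 10000
1 + SNR = 10001
log2(10001) = 13.2878566418
C = 20 * 1000 * 13.2878566418 = 265757.1328 bps
C = 265.757133 kbps -> 265.76 kbps (2 dp)

265.76


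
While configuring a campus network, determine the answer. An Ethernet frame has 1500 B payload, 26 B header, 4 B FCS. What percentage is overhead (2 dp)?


Given: payload = 1500 B, header = 26 B, trailer = 4 B
Overhead bytes = header + trailer = 26 + 4 = 30
Total frame = payload + overhead = 1500 + 30 = 1530
Overhead % = 30 / 1530 * 100 = 1.9608% -> 1.96% (2 dp)

1.96


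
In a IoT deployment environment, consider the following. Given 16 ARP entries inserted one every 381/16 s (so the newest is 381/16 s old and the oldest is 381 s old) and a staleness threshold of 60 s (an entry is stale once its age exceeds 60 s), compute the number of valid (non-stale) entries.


Ages are k * 381/16 s for k = 1..16 (spacing = 23.8125 s).
Entry k is valid iff k * 381/16 <= 60 iff k <= 16 * 60 / 381 = 2.5197
n_valid = floor(2.5197) = 2
(n_stale = 16 - 2 = 14)

2


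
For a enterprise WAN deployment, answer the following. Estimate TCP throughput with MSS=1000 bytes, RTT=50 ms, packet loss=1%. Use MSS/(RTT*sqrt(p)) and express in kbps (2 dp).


Given: MSS = 1000 bytes, RTT = 50 ms, loss = 1%
RTT in seconds = 50 / 1000 = 0.05
Loss rate = 1% = 0.01
sqrt(loss) = sqrt(0.01) = 0.1
Throughput (bytes/s) = 1000 / (0.05 * 0.1) = 200000.0000
Throughput (kbps) = 200000.0000 * 8 / 1000 = 1600.000000 -> 1600.00 kbps (2 dp)

1600.00


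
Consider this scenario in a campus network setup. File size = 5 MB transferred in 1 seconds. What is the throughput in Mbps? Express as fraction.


Given: file = 5 MB, time = 1 s
File in Mb = 5 * 8 = 40 Mb
Throughput = 40 / 1 Mbps
Throughput = 40 Mbps

40


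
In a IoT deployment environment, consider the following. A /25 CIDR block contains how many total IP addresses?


Given: CIDR prefix /25
Host bits = 32 - 25 = 7
Total addresses = 2^7 = 128

128


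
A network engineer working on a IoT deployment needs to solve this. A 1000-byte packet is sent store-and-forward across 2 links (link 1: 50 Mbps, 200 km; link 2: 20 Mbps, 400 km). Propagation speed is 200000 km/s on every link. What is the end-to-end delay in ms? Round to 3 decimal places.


Packet = 1000 bytes = 8000 bits. Store-and-forward: sum (t_trans + t_prop) per link.
Link 1: t_trans = 8000/(50*10^6) s = 0.1600 ms; t_prop = 200/200000 s = 1.0000 ms; subtotal = 1.1600 ms
Link 2: t_trans = 8000/(20*10^6) s = 0.4000 ms; t_prop = 400/200000 s = 2.0000 ms; subtotal = 2.4000 ms
End-to-end = 1.1600 + 2.4000 = 3.5600 ms -> 3.560 ms (3 dp)

3.560


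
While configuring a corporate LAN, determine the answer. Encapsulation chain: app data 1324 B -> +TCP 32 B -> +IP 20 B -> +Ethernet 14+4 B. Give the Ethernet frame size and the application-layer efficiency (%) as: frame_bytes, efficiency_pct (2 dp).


TCP segment = 1324 + 32 = 1356 B
IP packet = 1356 + 20 = 1376 B
Ethernet frame = 1376 + 14 + 4 = 1394 B
Efficiency = app / frame = 1324 / 1394 = 0.949785 = 94.9785% -> 94.98% (2 dp)

1394, 94.98


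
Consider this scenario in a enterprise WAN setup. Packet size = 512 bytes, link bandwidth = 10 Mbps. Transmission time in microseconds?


Given: packet = 512 bytes, bandwidth = 10 Mbps
Packet in bits = 512 * 8 = 4096 bits
Bandwidth = 10 * 10^6 = 10000000 bps
Time = 4096 / 10000000 seconds
Time in us = 4096 * 10^6 / 10000000 = 409.6

409.6


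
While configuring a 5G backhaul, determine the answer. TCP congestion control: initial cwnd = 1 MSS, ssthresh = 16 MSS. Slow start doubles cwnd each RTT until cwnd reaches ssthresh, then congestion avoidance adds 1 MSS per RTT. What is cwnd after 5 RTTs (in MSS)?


RTT 0: cwnd = 1 MSS (initial)
RTT 1: cwnd = 2 MSS (slow start, doubled)
RTT 2: cwnd = 4 MSS (slow start, doubled)
RTT 3: cwnd = 8 MSS (slow start, doubled)
RTT 4: cwnd = 16 MSS (slow start, doubled)
RTT 5: cwnd = 17 MSS (congestion avoidance, +1)

17


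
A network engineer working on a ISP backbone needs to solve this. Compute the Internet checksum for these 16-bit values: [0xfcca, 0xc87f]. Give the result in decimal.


Given words: [0xfcca, 0xc87f]
Step 1: Sum all words
Raw sum = 64714 + 51327 = 116041
Step 2: Fold carry: (50505 + 1) = 50506
One's complement = ~50506 & 0xFFFF = 15029

15029


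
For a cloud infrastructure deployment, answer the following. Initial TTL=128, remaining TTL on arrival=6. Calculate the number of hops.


Given: initial TTL = 128, received TTL = 6
Hops = initial TTL - received TTL
Hops = 128 - 6 = 122

122


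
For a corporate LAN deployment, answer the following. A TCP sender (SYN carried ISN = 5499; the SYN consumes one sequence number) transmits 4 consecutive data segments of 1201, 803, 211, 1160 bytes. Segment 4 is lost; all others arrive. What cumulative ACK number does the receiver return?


SYN uses sequence number 5499; first data byte = ISN + 1 = 5500.
Segment 1: SEQ = 5500, len = 1201 B, covers [5500, 6700]
Segment 2: SEQ = 6701, len = 803 B, covers [6701, 7503]
Segment 3: SEQ = 7504, len = 211 B, covers [7504, 7714]
Segment 4: SEQ = 7715, len = 1160 B, covers [7715, 8874] [LOST]
In-order data received: bytes [5500, 7714] (segments 1..3).
Segment 4 missing -> gap begins at byte 7715.
Cumulative ACK = next expected in-order byte = 5500 + 1201 + 803 + 211 = 7715

7715


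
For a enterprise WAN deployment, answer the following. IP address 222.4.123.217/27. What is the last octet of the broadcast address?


Given: IP = 222.4.123.217, prefix = /27
Host bits = 32 - 27 = 5
Network last octet = 217 AND mask = 192
Host part size = 2^5 - 1 = 31
Broadcast last octet = 192 OR 31 = 223

223


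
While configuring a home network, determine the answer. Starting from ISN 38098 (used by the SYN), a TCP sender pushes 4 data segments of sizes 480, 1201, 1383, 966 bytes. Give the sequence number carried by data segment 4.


The SYN occupies sequence number ISN = 38098, so the first data byte is ISN + 1 = 38099.
SEQ of data segment i = (ISN + 1) + sum of payload sizes of segments 1..i-1.
Segment 1: SEQ = 38099, payload = 480 bytes
Segment 2: SEQ = 38579, payload = 1201 bytes
Segment 3: SEQ = 39780, payload = 1383 bytes
Segment 4: SEQ = 41163, payload = 966 bytes
SEQ of segment 4 = 38099 + 480 + 1201 + 1383 = 41163

41163
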